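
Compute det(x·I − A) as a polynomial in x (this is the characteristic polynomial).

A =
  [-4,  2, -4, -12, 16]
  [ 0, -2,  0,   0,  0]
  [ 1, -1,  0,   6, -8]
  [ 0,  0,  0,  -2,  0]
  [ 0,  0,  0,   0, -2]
x^5 + 10*x^4 + 40*x^3 + 80*x^2 + 80*x + 32

Expanding det(x·I − A) (e.g. by cofactor expansion or by noting that A is similar to its Jordan form J, which has the same characteristic polynomial as A) gives
  χ_A(x) = x^5 + 10*x^4 + 40*x^3 + 80*x^2 + 80*x + 32
which factors as (x + 2)^5. The eigenvalues (with algebraic multiplicities) are λ = -2 with multiplicity 5.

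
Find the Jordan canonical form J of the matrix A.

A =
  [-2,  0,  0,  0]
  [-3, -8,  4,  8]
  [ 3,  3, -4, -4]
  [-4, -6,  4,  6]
J_3(-2) ⊕ J_1(-2)

The characteristic polynomial is
  det(x·I − A) = x^4 + 8*x^3 + 24*x^2 + 32*x + 16 = (x + 2)^4

Eigenvalues and multiplicities (the geometric multiplicity of λ is n − rank(A − λI), which equals the number of Jordan blocks for λ):
  λ = -2: algebraic multiplicity = 4, geometric multiplicity = 2

Determining the block sizes for each eigenvalue:
  λ = -2: with am = 4 and gm = 2, the partition is not yet determined (e.g. several partitions of 4 into 2 parts exist). Let N = A − (-2)·I. Computing rank(N^1) = 2, rank(N^2) = 1, rank(N^3) = 0; the number of blocks of size ≥ j is rank(N^{j−1}) − rank(N^j), giving [2, 1, 1]. So we have 1 block(s) of size 3, 1 block(s) of size 1 → block sizes [3, 1]

Assembling the blocks gives a Jordan form
J =
  [-2,  1,  0,  0]
  [ 0, -2,  1,  0]
  [ 0,  0, -2,  0]
  [ 0,  0,  0, -2]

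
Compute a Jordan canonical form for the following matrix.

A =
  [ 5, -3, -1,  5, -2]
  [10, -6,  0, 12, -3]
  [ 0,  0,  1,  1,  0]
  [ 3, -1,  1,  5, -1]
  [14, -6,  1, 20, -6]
J_2(-2) ⊕ J_3(1)

The characteristic polynomial is
  det(x·I − A) = x^5 + x^4 - 5*x^3 - x^2 + 8*x - 4 = (x - 1)^3*(x + 2)^2

Eigenvalues and multiplicities (the geometric multiplicity of λ is n − rank(A − λI), which equals the number of Jordan blocks for λ):
  λ = -2: algebraic multiplicity = 2, geometric multiplicity = 1
  λ = 1: algebraic multiplicity = 3, geometric multiplicity = 1

Determining the block sizes for each eigenvalue:
  λ = -2: one block (gm = 1), so the single block has size am = 2 → block sizes [2]
  λ = 1: one block (gm = 1), so the single block has size am = 3 → block sizes [3]

Assembling the blocks gives a Jordan form
J =
  [-2,  1, 0, 0, 0]
  [ 0, -2, 0, 0, 0]
  [ 0,  0, 1, 1, 0]
  [ 0,  0, 0, 1, 1]
  [ 0,  0, 0, 0, 1]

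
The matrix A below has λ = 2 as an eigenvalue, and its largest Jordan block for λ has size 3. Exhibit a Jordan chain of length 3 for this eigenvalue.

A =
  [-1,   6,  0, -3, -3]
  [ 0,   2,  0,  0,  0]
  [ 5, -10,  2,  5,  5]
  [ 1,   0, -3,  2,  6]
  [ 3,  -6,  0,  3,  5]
A Jordan chain for λ = 2 of length 3:
v_1 = (-3, 0, 5, 0, 3)ᵀ
v_2 = (-3, 0, 5, 1, 3)ᵀ
v_3 = (1, 0, 0, 0, 0)ᵀ

Let N = A − (2)·I. We want v_3 with N^3 v_3 = 0 but N^2 v_3 ≠ 0; then v_{j-1} := N · v_j for j = 3, …, 2.

Pick v_3 = (1, 0, 0, 0, 0)ᵀ.
Then v_2 = N · v_3 = (-3, 0, 5, 1, 3)ᵀ.
Then v_1 = N · v_2 = (-3, 0, 5, 0, 3)ᵀ.

Sanity check: (A − (2)·I) v_1 = (0, 0, 0, 0, 0)ᵀ = 0. ✓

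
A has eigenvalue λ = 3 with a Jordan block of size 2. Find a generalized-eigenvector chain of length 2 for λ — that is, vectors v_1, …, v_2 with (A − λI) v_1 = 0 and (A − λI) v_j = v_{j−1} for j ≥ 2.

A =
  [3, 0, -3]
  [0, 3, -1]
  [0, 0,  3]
A Jordan chain for λ = 3 of length 2:
v_1 = (-3, -1, 0)ᵀ
v_2 = (0, 0, 1)ᵀ

Let N = A − (3)·I. We want v_2 with N^2 v_2 = 0 but N^1 v_2 ≠ 0; then v_{j-1} := N · v_j for j = 2, …, 2.

Pick v_2 = (0, 0, 1)ᵀ.
Then v_1 = N · v_2 = (-3, -1, 0)ᵀ.

Sanity check: (A − (3)·I) v_1 = (0, 0, 0)ᵀ = 0. ✓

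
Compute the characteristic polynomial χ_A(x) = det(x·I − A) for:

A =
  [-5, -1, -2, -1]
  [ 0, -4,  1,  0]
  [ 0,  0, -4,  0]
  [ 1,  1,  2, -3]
x^4 + 16*x^3 + 96*x^2 + 256*x + 256

Expanding det(x·I − A) (e.g. by cofactor expansion or by noting that A is similar to its Jordan form J, which has the same characteristic polynomial as A) gives
  χ_A(x) = x^4 + 16*x^3 + 96*x^2 + 256*x + 256
which factors as (x + 4)^4. The eigenvalues (with algebraic multiplicities) are λ = -4 with multiplicity 4.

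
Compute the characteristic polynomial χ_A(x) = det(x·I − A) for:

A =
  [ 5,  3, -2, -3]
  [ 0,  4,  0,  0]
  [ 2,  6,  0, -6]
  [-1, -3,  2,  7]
x^4 - 16*x^3 + 96*x^2 - 256*x + 256

Expanding det(x·I − A) (e.g. by cofactor expansion or by noting that A is similar to its Jordan form J, which has the same characteristic polynomial as A) gives
  χ_A(x) = x^4 - 16*x^3 + 96*x^2 - 256*x + 256
which factors as (x - 4)^4. The eigenvalues (with algebraic multiplicities) are λ = 4 with multiplicity 4.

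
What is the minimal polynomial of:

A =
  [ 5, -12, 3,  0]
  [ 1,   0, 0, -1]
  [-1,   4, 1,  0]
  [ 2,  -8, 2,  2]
x^3 - 6*x^2 + 12*x - 8

The characteristic polynomial is χ_A(x) = (x - 2)^4, so the eigenvalues are known. The minimal polynomial is
  m_A(x) = Π_λ (x − λ)^{k_λ}
where k_λ is the size of the *largest* Jordan block for λ (equivalently, the smallest k with (A − λI)^k v = 0 for every generalised eigenvector v of λ).

  λ = 2: largest Jordan block has size 3, contributing (x − 2)^3

So m_A(x) = (x - 2)^3 = x^3 - 6*x^2 + 12*x - 8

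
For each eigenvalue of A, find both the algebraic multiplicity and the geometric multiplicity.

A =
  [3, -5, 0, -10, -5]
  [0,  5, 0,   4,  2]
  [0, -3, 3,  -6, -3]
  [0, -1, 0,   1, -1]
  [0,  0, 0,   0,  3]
λ = 3: alg = 5, geom = 4

Step 1 — factor the characteristic polynomial to read off the algebraic multiplicities:
  χ_A(x) = (x - 3)^5

Step 2 — compute geometric multiplicities via the rank-nullity identity g(λ) = n − rank(A − λI):
  rank(A − (3)·I) = 1, so dim ker(A − (3)·I) = n − 1 = 4

Summary:
  λ = 3: algebraic multiplicity = 5, geometric multiplicity = 4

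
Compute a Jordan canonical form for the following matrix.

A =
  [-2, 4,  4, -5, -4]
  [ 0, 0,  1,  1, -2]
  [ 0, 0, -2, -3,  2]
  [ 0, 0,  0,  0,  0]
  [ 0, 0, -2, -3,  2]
J_1(-2) ⊕ J_3(0) ⊕ J_1(0)

The characteristic polynomial is
  det(x·I − A) = x^5 + 2*x^4 = x^4*(x + 2)

Eigenvalues and multiplicities (the geometric multiplicity of λ is n − rank(A − λI), which equals the number of Jordan blocks for λ):
  λ = -2: algebraic multiplicity = 1, geometric multiplicity = 1
  λ = 0: algebraic multiplicity = 4, geometric multiplicity = 2

Determining the block sizes for each eigenvalue:
  λ = -2: one block (gm = 1), so the single block has size am = 1 → block sizes [1]
  λ = 0: with am = 4 and gm = 2, the partition is not yet determined (e.g. several partitions of 4 into 2 parts exist). Let N = A − (0)·I. Computing rank(N^1) = 3, rank(N^2) = 2, rank(N^3) = 1; the number of blocks of size ≥ j is rank(N^{j−1}) − rank(N^j), giving [2, 1, 1]. So we have 1 block(s) of size 3, 1 block(s) of size 1 → block sizes [3, 1]

Assembling the blocks gives a Jordan form
J =
  [-2, 0, 0, 0, 0]
  [ 0, 0, 1, 0, 0]
  [ 0, 0, 0, 1, 0]
  [ 0, 0, 0, 0, 0]
  [ 0, 0, 0, 0, 0]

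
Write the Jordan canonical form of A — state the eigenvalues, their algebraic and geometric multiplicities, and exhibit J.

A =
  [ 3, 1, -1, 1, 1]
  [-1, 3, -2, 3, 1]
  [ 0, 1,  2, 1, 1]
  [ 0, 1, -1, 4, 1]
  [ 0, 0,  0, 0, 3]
J_3(3) ⊕ J_1(3) ⊕ J_1(3)

The characteristic polynomial is
  det(x·I − A) = x^5 - 15*x^4 + 90*x^3 - 270*x^2 + 405*x - 243 = (x - 3)^5

Eigenvalues and multiplicities (the geometric multiplicity of λ is n − rank(A − λI), which equals the number of Jordan blocks for λ):
  λ = 3: algebraic multiplicity = 5, geometric multiplicity = 3

Determining the block sizes for each eigenvalue:
  λ = 3: with am = 5 and gm = 3, the partition is not yet determined (e.g. several partitions of 5 into 3 parts exist). Let N = A − (3)·I. Computing rank(N^1) = 2, rank(N^2) = 1, rank(N^3) = 0; the number of blocks of size ≥ j is rank(N^{j−1}) − rank(N^j), giving [3, 1, 1]. So we have 1 block(s) of size 3, 2 block(s) of size 1 → block sizes [3, 1, 1]

Assembling the blocks gives a Jordan form
J =
  [3, 1, 0, 0, 0]
  [0, 3, 1, 0, 0]
  [0, 0, 3, 0, 0]
  [0, 0, 0, 3, 0]
  [0, 0, 0, 0, 3]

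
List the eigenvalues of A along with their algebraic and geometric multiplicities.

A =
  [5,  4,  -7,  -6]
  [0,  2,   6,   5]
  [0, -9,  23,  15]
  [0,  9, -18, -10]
λ = 5: alg = 4, geom = 2

Step 1 — factor the characteristic polynomial to read off the algebraic multiplicities:
  χ_A(x) = (x - 5)^4

Step 2 — compute geometric multiplicities via the rank-nullity identity g(λ) = n − rank(A − λI):
  rank(A − (5)·I) = 2, so dim ker(A − (5)·I) = n − 2 = 2

Summary:
  λ = 5: algebraic multiplicity = 4, geometric multiplicity = 2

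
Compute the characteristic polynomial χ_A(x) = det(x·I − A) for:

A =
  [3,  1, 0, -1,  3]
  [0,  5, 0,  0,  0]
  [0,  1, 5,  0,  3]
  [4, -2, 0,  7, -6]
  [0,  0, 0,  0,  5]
x^5 - 25*x^4 + 250*x^3 - 1250*x^2 + 3125*x - 3125

Expanding det(x·I − A) (e.g. by cofactor expansion or by noting that A is similar to its Jordan form J, which has the same characteristic polynomial as A) gives
  χ_A(x) = x^5 - 25*x^4 + 250*x^3 - 1250*x^2 + 3125*x - 3125
which factors as (x - 5)^5. The eigenvalues (with algebraic multiplicities) are λ = 5 with multiplicity 5.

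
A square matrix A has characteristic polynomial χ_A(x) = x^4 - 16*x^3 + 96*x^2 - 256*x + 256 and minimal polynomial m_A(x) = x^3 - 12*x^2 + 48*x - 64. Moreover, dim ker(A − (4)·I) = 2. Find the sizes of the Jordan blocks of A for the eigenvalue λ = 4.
Block sizes for λ = 4: [3, 1]

Step 1 — from the characteristic polynomial, algebraic multiplicity of λ = 4 is 4. From dim ker(A − (4)·I) = 2, there are exactly 2 Jordan blocks for λ = 4.
Step 2 — from the minimal polynomial, the factor (x − 4)^3 tells us the largest block for λ = 4 has size 3.
Step 3 — with total size 4, 2 blocks, and largest block 3, the block sizes (in nonincreasing order) are [3, 1].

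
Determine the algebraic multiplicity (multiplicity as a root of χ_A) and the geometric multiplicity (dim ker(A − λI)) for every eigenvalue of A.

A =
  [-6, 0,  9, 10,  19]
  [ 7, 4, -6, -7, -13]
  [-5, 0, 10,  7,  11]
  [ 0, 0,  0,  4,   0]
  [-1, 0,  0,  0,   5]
λ = 1: alg = 1, geom = 1; λ = 4: alg = 4, geom = 2

Step 1 — factor the characteristic polynomial to read off the algebraic multiplicities:
  χ_A(x) = (x - 4)^4*(x - 1)

Step 2 — compute geometric multiplicities via the rank-nullity identity g(λ) = n − rank(A − λI):
  rank(A − (1)·I) = 4, so dim ker(A − (1)·I) = n − 4 = 1
  rank(A − (4)·I) = 3, so dim ker(A − (4)·I) = n − 3 = 2

Summary:
  λ = 1: algebraic multiplicity = 1, geometric multiplicity = 1
  λ = 4: algebraic multiplicity = 4, geometric multiplicity = 2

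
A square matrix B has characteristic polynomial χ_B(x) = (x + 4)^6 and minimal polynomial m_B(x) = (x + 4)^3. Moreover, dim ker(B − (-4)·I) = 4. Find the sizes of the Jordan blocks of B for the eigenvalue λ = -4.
Block sizes for λ = -4: [3, 1, 1, 1]

Step 1 — from the characteristic polynomial, algebraic multiplicity of λ = -4 is 6. From dim ker(B − (-4)·I) = 4, there are exactly 4 Jordan blocks for λ = -4.
Step 2 — from the minimal polynomial, the factor (x + 4)^3 tells us the largest block for λ = -4 has size 3.
Step 3 — with total size 6, 4 blocks, and largest block 3, the block sizes (in nonincreasing order) are [3, 1, 1, 1].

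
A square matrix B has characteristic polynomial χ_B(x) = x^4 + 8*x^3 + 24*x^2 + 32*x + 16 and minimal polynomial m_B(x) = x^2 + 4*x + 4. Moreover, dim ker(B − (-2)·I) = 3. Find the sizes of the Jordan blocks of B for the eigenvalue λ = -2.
Block sizes for λ = -2: [2, 1, 1]

Step 1 — from the characteristic polynomial, algebraic multiplicity of λ = -2 is 4. From dim ker(B − (-2)·I) = 3, there are exactly 3 Jordan blocks for λ = -2.
Step 2 — from the minimal polynomial, the factor (x + 2)^2 tells us the largest block for λ = -2 has size 2.
Step 3 — with total size 4, 3 blocks, and largest block 2, the block sizes (in nonincreasing order) are [2, 1, 1].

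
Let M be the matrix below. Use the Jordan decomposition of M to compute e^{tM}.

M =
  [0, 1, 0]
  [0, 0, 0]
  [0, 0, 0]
e^{tM} =
  [1, t, 0]
  [0, 1, 0]
  [0, 0, 1]

Strategy: write M = P · J · P⁻¹ where J is a Jordan canonical form, so e^{tM} = P · e^{tJ} · P⁻¹, and e^{tJ} can be computed block-by-block.

M has Jordan form
J =
  [0, 1, 0]
  [0, 0, 0]
  [0, 0, 0]
(up to reordering of blocks).

Per-block formulas:
  For a 2×2 Jordan block J_2(0): exp(t · J_2(0)) = e^(0t)·(I + t·N), where N is the 2×2 nilpotent shift.
  For a 1×1 block at λ = 0: exp(t · [0]) = [e^(0t)].

After assembling e^{tJ} and conjugating by P, we get:

e^{tM} =
  [1, t, 0]
  [0, 1, 0]
  [0, 0, 1]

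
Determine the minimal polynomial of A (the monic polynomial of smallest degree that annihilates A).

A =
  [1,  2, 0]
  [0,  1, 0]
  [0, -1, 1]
x^2 - 2*x + 1

The characteristic polynomial is χ_A(x) = (x - 1)^3, so the eigenvalues are known. The minimal polynomial is
  m_A(x) = Π_λ (x − λ)^{k_λ}
where k_λ is the size of the *largest* Jordan block for λ (equivalently, the smallest k with (A − λI)^k v = 0 for every generalised eigenvector v of λ).

  λ = 1: largest Jordan block has size 2, contributing (x − 1)^2

So m_A(x) = (x - 1)^2 = x^2 - 2*x + 1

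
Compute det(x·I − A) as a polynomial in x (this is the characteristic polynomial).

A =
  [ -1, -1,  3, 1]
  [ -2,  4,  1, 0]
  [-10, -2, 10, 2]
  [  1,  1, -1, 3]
x^4 - 16*x^3 + 96*x^2 - 256*x + 256

Expanding det(x·I − A) (e.g. by cofactor expansion or by noting that A is similar to its Jordan form J, which has the same characteristic polynomial as A) gives
  χ_A(x) = x^4 - 16*x^3 + 96*x^2 - 256*x + 256
which factors as (x - 4)^4. The eigenvalues (with algebraic multiplicities) are λ = 4 with multiplicity 4.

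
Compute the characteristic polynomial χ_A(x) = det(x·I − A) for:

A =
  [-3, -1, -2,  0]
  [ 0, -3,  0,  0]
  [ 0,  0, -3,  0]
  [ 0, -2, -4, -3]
x^4 + 12*x^3 + 54*x^2 + 108*x + 81

Expanding det(x·I − A) (e.g. by cofactor expansion or by noting that A is similar to its Jordan form J, which has the same characteristic polynomial as A) gives
  χ_A(x) = x^4 + 12*x^3 + 54*x^2 + 108*x + 81
which factors as (x + 3)^4. The eigenvalues (with algebraic multiplicities) are λ = -3 with multiplicity 4.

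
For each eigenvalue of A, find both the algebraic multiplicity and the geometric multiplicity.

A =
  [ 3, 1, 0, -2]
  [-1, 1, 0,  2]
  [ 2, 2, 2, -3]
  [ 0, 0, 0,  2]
λ = 2: alg = 4, geom = 2

Step 1 — factor the characteristic polynomial to read off the algebraic multiplicities:
  χ_A(x) = (x - 2)^4

Step 2 — compute geometric multiplicities via the rank-nullity identity g(λ) = n − rank(A − λI):
  rank(A − (2)·I) = 2, so dim ker(A − (2)·I) = n − 2 = 2

Summary:
  λ = 2: algebraic multiplicity = 4, geometric multiplicity = 2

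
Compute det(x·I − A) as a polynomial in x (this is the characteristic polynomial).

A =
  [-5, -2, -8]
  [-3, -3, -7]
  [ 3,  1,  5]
x^3 + 3*x^2 - 4

Expanding det(x·I − A) (e.g. by cofactor expansion or by noting that A is similar to its Jordan form J, which has the same characteristic polynomial as A) gives
  χ_A(x) = x^3 + 3*x^2 - 4
which factors as (x - 1)*(x + 2)^2. The eigenvalues (with algebraic multiplicities) are λ = -2 with multiplicity 2, λ = 1 with multiplicity 1.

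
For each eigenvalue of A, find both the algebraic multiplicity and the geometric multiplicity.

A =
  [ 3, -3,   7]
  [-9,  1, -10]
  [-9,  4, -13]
λ = -3: alg = 3, geom = 1

Step 1 — factor the characteristic polynomial to read off the algebraic multiplicities:
  χ_A(x) = (x + 3)^3

Step 2 — compute geometric multiplicities via the rank-nullity identity g(λ) = n − rank(A − λI):
  rank(A − (-3)·I) = 2, so dim ker(A − (-3)·I) = n − 2 = 1

Summary:
  λ = -3: algebraic multiplicity = 3, geometric multiplicity = 1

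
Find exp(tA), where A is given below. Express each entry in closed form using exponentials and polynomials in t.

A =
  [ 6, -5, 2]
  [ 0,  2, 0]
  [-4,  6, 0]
e^{tA} =
  [2*exp(4*t) - exp(2*t), -t*exp(2*t) - 2*exp(4*t) + 2*exp(2*t), exp(4*t) - exp(2*t)]
  [0, exp(2*t), 0]
  [-2*exp(4*t) + 2*exp(2*t), 2*t*exp(2*t) + 2*exp(4*t) - 2*exp(2*t), -exp(4*t) + 2*exp(2*t)]

Strategy: write A = P · J · P⁻¹ where J is a Jordan canonical form, so e^{tA} = P · e^{tJ} · P⁻¹, and e^{tJ} can be computed block-by-block.

A has Jordan form
J =
  [2, 1, 0]
  [0, 2, 0]
  [0, 0, 4]
(up to reordering of blocks).

Per-block formulas:
  For a 1×1 block at λ = 4: exp(t · [4]) = [e^(4t)].
  For a 2×2 Jordan block J_2(2): exp(t · J_2(2)) = e^(2t)·(I + t·N), where N is the 2×2 nilpotent shift.

After assembling e^{tJ} and conjugating by P, we get:

e^{tA} =
  [2*exp(4*t) - exp(2*t), -t*exp(2*t) - 2*exp(4*t) + 2*exp(2*t), exp(4*t) - exp(2*t)]
  [0, exp(2*t), 0]
  [-2*exp(4*t) + 2*exp(2*t), 2*t*exp(2*t) + 2*exp(4*t) - 2*exp(2*t), -exp(4*t) + 2*exp(2*t)]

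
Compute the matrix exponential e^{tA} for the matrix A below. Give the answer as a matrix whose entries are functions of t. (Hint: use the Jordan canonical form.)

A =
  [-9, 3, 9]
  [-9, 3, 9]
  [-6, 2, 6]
e^{tA} =
  [1 - 9*t, 3*t, 9*t]
  [-9*t, 3*t + 1, 9*t]
  [-6*t, 2*t, 6*t + 1]

Strategy: write A = P · J · P⁻¹ where J is a Jordan canonical form, so e^{tA} = P · e^{tJ} · P⁻¹, and e^{tJ} can be computed block-by-block.

A has Jordan form
J =
  [0, 1, 0]
  [0, 0, 0]
  [0, 0, 0]
(up to reordering of blocks).

Per-block formulas:
  For a 1×1 block at λ = 0: exp(t · [0]) = [e^(0t)].
  For a 2×2 Jordan block J_2(0): exp(t · J_2(0)) = e^(0t)·(I + t·N), where N is the 2×2 nilpotent shift.

After assembling e^{tJ} and conjugating by P, we get:

e^{tA} =
  [1 - 9*t, 3*t, 9*t]
  [-9*t, 3*t + 1, 9*t]
  [-6*t, 2*t, 6*t + 1]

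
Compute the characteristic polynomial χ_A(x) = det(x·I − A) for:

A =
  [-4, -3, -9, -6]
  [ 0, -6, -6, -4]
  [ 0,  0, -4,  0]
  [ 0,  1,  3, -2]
x^4 + 16*x^3 + 96*x^2 + 256*x + 256

Expanding det(x·I − A) (e.g. by cofactor expansion or by noting that A is similar to its Jordan form J, which has the same characteristic polynomial as A) gives
  χ_A(x) = x^4 + 16*x^3 + 96*x^2 + 256*x + 256
which factors as (x + 4)^4. The eigenvalues (with algebraic multiplicities) are λ = -4 with multiplicity 4.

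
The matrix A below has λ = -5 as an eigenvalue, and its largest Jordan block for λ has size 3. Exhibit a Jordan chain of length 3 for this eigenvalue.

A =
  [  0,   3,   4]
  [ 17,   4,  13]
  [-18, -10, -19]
A Jordan chain for λ = -5 of length 3:
v_1 = (4, 4, -8)ᵀ
v_2 = (5, 17, -18)ᵀ
v_3 = (1, 0, 0)ᵀ

Let N = A − (-5)·I. We want v_3 with N^3 v_3 = 0 but N^2 v_3 ≠ 0; then v_{j-1} := N · v_j for j = 3, …, 2.

Pick v_3 = (1, 0, 0)ᵀ.
Then v_2 = N · v_3 = (5, 17, -18)ᵀ.
Then v_1 = N · v_2 = (4, 4, -8)ᵀ.

Sanity check: (A − (-5)·I) v_1 = (0, 0, 0)ᵀ = 0. ✓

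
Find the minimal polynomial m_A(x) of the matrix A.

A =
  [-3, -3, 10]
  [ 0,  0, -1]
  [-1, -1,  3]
x^3

The characteristic polynomial is χ_A(x) = x^3, so the eigenvalues are known. The minimal polynomial is
  m_A(x) = Π_λ (x − λ)^{k_λ}
where k_λ is the size of the *largest* Jordan block for λ (equivalently, the smallest k with (A − λI)^k v = 0 for every generalised eigenvector v of λ).

  λ = 0: largest Jordan block has size 3, contributing (x − 0)^3

So m_A(x) = x^3 = x^3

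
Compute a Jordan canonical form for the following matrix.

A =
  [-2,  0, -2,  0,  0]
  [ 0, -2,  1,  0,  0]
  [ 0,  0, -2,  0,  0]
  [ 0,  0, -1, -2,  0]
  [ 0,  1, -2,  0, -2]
J_3(-2) ⊕ J_1(-2) ⊕ J_1(-2)

The characteristic polynomial is
  det(x·I − A) = x^5 + 10*x^4 + 40*x^3 + 80*x^2 + 80*x + 32 = (x + 2)^5

Eigenvalues and multiplicities (the geometric multiplicity of λ is n − rank(A − λI), which equals the number of Jordan blocks for λ):
  λ = -2: algebraic multiplicity = 5, geometric multiplicity = 3

Determining the block sizes for each eigenvalue:
  λ = -2: with am = 5 and gm = 3, the partition is not yet determined (e.g. several partitions of 5 into 3 parts exist). Let N = A − (-2)·I. Computing rank(N^1) = 2, rank(N^2) = 1, rank(N^3) = 0; the number of blocks of size ≥ j is rank(N^{j−1}) − rank(N^j), giving [3, 1, 1]. So we have 1 block(s) of size 3, 2 block(s) of size 1 → block sizes [3, 1, 1]

Assembling the blocks gives a Jordan form
J =
  [-2,  1,  0,  0,  0]
  [ 0, -2,  1,  0,  0]
  [ 0,  0, -2,  0,  0]
  [ 0,  0,  0, -2,  0]
  [ 0,  0,  0,  0, -2]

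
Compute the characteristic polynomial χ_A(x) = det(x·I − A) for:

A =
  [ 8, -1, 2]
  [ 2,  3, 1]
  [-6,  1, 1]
x^3 - 12*x^2 + 48*x - 64

Expanding det(x·I − A) (e.g. by cofactor expansion or by noting that A is similar to its Jordan form J, which has the same characteristic polynomial as A) gives
  χ_A(x) = x^3 - 12*x^2 + 48*x - 64
which factors as (x - 4)^3. The eigenvalues (with algebraic multiplicities) are λ = 4 with multiplicity 3.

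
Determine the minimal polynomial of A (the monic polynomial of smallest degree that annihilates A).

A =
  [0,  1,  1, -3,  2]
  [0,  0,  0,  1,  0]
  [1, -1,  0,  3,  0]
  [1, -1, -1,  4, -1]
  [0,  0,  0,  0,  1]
x^3 - 3*x^2 + 3*x - 1

The characteristic polynomial is χ_A(x) = (x - 1)^5, so the eigenvalues are known. The minimal polynomial is
  m_A(x) = Π_λ (x − λ)^{k_λ}
where k_λ is the size of the *largest* Jordan block for λ (equivalently, the smallest k with (A − λI)^k v = 0 for every generalised eigenvector v of λ).

  λ = 1: largest Jordan block has size 3, contributing (x − 1)^3

So m_A(x) = (x - 1)^3 = x^3 - 3*x^2 + 3*x - 1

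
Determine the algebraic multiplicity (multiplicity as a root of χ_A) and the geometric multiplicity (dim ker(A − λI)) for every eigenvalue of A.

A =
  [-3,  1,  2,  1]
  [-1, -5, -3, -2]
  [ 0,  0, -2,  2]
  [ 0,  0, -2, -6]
λ = -4: alg = 4, geom = 2

Step 1 — factor the characteristic polynomial to read off the algebraic multiplicities:
  χ_A(x) = (x + 4)^4

Step 2 — compute geometric multiplicities via the rank-nullity identity g(λ) = n − rank(A − λI):
  rank(A − (-4)·I) = 2, so dim ker(A − (-4)·I) = n − 2 = 2

Summary:
  λ = -4: algebraic multiplicity = 4, geometric multiplicity = 2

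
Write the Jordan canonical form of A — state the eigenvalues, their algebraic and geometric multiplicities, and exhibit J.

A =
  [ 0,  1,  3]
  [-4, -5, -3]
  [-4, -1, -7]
J_2(-4) ⊕ J_1(-4)

The characteristic polynomial is
  det(x·I − A) = x^3 + 12*x^2 + 48*x + 64 = (x + 4)^3

Eigenvalues and multiplicities (the geometric multiplicity of λ is n − rank(A − λI), which equals the number of Jordan blocks for λ):
  λ = -4: algebraic multiplicity = 3, geometric multiplicity = 2

Determining the block sizes for each eigenvalue:
  λ = -4: 2 blocks summing to 3 forces exactly one block of size 2 and the rest size 1 → block sizes [2, 1]

Assembling the blocks gives a Jordan form
J =
  [-4,  1,  0]
  [ 0, -4,  0]
  [ 0,  0, -4]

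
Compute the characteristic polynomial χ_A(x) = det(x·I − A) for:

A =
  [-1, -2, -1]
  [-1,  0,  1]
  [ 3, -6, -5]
x^3 + 6*x^2 + 12*x + 8

Expanding det(x·I − A) (e.g. by cofactor expansion or by noting that A is similar to its Jordan form J, which has the same characteristic polynomial as A) gives
  χ_A(x) = x^3 + 6*x^2 + 12*x + 8
which factors as (x + 2)^3. The eigenvalues (with algebraic multiplicities) are λ = -2 with multiplicity 3.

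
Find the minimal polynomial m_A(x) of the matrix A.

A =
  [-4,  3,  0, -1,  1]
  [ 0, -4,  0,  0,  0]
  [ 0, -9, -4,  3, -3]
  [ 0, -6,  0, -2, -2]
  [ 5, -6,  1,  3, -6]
x^3 + 12*x^2 + 48*x + 64

The characteristic polynomial is χ_A(x) = (x + 4)^5, so the eigenvalues are known. The minimal polynomial is
  m_A(x) = Π_λ (x − λ)^{k_λ}
where k_λ is the size of the *largest* Jordan block for λ (equivalently, the smallest k with (A − λI)^k v = 0 for every generalised eigenvector v of λ).

  λ = -4: largest Jordan block has size 3, contributing (x + 4)^3

So m_A(x) = (x + 4)^3 = x^3 + 12*x^2 + 48*x + 64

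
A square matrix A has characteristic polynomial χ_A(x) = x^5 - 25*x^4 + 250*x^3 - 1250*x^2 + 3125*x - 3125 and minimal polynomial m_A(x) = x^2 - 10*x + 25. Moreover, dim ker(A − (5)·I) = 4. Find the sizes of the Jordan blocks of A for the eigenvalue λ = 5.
Block sizes for λ = 5: [2, 1, 1, 1]

Step 1 — from the characteristic polynomial, algebraic multiplicity of λ = 5 is 5. From dim ker(A − (5)·I) = 4, there are exactly 4 Jordan blocks for λ = 5.
Step 2 — from the minimal polynomial, the factor (x − 5)^2 tells us the largest block for λ = 5 has size 2.
Step 3 — with total size 5, 4 blocks, and largest block 2, the block sizes (in nonincreasing order) are [2, 1, 1, 1].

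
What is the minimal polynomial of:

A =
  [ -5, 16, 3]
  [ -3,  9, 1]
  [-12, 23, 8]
x^3 - 12*x^2 + 48*x - 64

The characteristic polynomial is χ_A(x) = (x - 4)^3, so the eigenvalues are known. The minimal polynomial is
  m_A(x) = Π_λ (x − λ)^{k_λ}
where k_λ is the size of the *largest* Jordan block for λ (equivalently, the smallest k with (A − λI)^k v = 0 for every generalised eigenvector v of λ).

  λ = 4: largest Jordan block has size 3, contributing (x − 4)^3

So m_A(x) = (x - 4)^3 = x^3 - 12*x^2 + 48*x - 64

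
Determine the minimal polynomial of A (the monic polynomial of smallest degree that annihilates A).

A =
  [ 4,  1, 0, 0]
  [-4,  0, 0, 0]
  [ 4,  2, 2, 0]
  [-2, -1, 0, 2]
x^2 - 4*x + 4

The characteristic polynomial is χ_A(x) = (x - 2)^4, so the eigenvalues are known. The minimal polynomial is
  m_A(x) = Π_λ (x − λ)^{k_λ}
where k_λ is the size of the *largest* Jordan block for λ (equivalently, the smallest k with (A − λI)^k v = 0 for every generalised eigenvector v of λ).

  λ = 2: largest Jordan block has size 2, contributing (x − 2)^2

So m_A(x) = (x - 2)^2 = x^2 - 4*x + 4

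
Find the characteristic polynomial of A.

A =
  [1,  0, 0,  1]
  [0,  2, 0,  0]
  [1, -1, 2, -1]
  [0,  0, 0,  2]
x^4 - 7*x^3 + 18*x^2 - 20*x + 8

Expanding det(x·I − A) (e.g. by cofactor expansion or by noting that A is similar to its Jordan form J, which has the same characteristic polynomial as A) gives
  χ_A(x) = x^4 - 7*x^3 + 18*x^2 - 20*x + 8
which factors as (x - 2)^3*(x - 1). The eigenvalues (with algebraic multiplicities) are λ = 1 with multiplicity 1, λ = 2 with multiplicity 3.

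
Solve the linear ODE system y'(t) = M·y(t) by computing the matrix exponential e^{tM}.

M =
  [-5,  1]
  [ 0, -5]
e^{tM} =
  [exp(-5*t), t*exp(-5*t)]
  [0, exp(-5*t)]

Strategy: write M = P · J · P⁻¹ where J is a Jordan canonical form, so e^{tM} = P · e^{tJ} · P⁻¹, and e^{tJ} can be computed block-by-block.

M has Jordan form
J =
  [-5,  1]
  [ 0, -5]
(up to reordering of blocks).

Per-block formulas:
  For a 2×2 Jordan block J_2(-5): exp(t · J_2(-5)) = e^(-5t)·(I + t·N), where N is the 2×2 nilpotent shift.

After assembling e^{tJ} and conjugating by P, we get:

e^{tM} =
  [exp(-5*t), t*exp(-5*t)]
  [0, exp(-5*t)]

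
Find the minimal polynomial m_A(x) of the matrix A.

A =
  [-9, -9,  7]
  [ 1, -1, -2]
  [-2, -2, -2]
x^3 + 12*x^2 + 48*x + 64

The characteristic polynomial is χ_A(x) = (x + 4)^3, so the eigenvalues are known. The minimal polynomial is
  m_A(x) = Π_λ (x − λ)^{k_λ}
where k_λ is the size of the *largest* Jordan block for λ (equivalently, the smallest k with (A − λI)^k v = 0 for every generalised eigenvector v of λ).

  λ = -4: largest Jordan block has size 3, contributing (x + 4)^3

So m_A(x) = (x + 4)^3 = x^3 + 12*x^2 + 48*x + 64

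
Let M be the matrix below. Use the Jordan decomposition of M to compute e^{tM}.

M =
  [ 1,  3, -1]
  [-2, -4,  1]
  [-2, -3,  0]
e^{tM} =
  [2*t*exp(-t) + exp(-t), 3*t*exp(-t), -t*exp(-t)]
  [-2*t*exp(-t), -3*t*exp(-t) + exp(-t), t*exp(-t)]
  [-2*t*exp(-t), -3*t*exp(-t), t*exp(-t) + exp(-t)]

Strategy: write M = P · J · P⁻¹ where J is a Jordan canonical form, so e^{tM} = P · e^{tJ} · P⁻¹, and e^{tJ} can be computed block-by-block.

M has Jordan form
J =
  [-1,  1,  0]
  [ 0, -1,  0]
  [ 0,  0, -1]
(up to reordering of blocks).

Per-block formulas:
  For a 1×1 block at λ = -1: exp(t · [-1]) = [e^(-1t)].
  For a 2×2 Jordan block J_2(-1): exp(t · J_2(-1)) = e^(-1t)·(I + t·N), where N is the 2×2 nilpotent shift.

After assembling e^{tJ} and conjugating by P, we get:

e^{tM} =
  [2*t*exp(-t) + exp(-t), 3*t*exp(-t), -t*exp(-t)]
  [-2*t*exp(-t), -3*t*exp(-t) + exp(-t), t*exp(-t)]
  [-2*t*exp(-t), -3*t*exp(-t), t*exp(-t) + exp(-t)]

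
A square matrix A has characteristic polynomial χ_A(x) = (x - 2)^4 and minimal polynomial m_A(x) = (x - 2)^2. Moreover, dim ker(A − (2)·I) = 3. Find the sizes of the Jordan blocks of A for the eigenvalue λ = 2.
Block sizes for λ = 2: [2, 1, 1]

Step 1 — from the characteristic polynomial, algebraic multiplicity of λ = 2 is 4. From dim ker(A − (2)·I) = 3, there are exactly 3 Jordan blocks for λ = 2.
Step 2 — from the minimal polynomial, the factor (x − 2)^2 tells us the largest block for λ = 2 has size 2.
Step 3 — with total size 4, 3 blocks, and largest block 2, the block sizes (in nonincreasing order) are [2, 1, 1].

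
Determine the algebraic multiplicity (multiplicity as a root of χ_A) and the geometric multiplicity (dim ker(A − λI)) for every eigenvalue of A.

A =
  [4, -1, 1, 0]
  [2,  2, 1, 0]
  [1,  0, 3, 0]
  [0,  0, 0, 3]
λ = 3: alg = 4, geom = 2

Step 1 — factor the characteristic polynomial to read off the algebraic multiplicities:
  χ_A(x) = (x - 3)^4

Step 2 — compute geometric multiplicities via the rank-nullity identity g(λ) = n − rank(A − λI):
  rank(A − (3)·I) = 2, so dim ker(A − (3)·I) = n − 2 = 2

Summary:
  λ = 3: algebraic multiplicity = 4, geometric multiplicity = 2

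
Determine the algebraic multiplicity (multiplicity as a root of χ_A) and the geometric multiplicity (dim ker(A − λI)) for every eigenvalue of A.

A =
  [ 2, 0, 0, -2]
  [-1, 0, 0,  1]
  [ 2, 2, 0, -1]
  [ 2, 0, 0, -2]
λ = 0: alg = 4, geom = 2

Step 1 — factor the characteristic polynomial to read off the algebraic multiplicities:
  χ_A(x) = x^4

Step 2 — compute geometric multiplicities via the rank-nullity identity g(λ) = n − rank(A − λI):
  rank(A − (0)·I) = 2, so dim ker(A − (0)·I) = n − 2 = 2

Summary:
  λ = 0: algebraic multiplicity = 4, geometric multiplicity = 2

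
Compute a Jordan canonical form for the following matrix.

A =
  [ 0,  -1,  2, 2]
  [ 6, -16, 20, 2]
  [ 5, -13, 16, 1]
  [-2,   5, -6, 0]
J_2(0) ⊕ J_2(0)

The characteristic polynomial is
  det(x·I − A) = x^4

Eigenvalues and multiplicities (the geometric multiplicity of λ is n − rank(A − λI), which equals the number of Jordan blocks for λ):
  λ = 0: algebraic multiplicity = 4, geometric multiplicity = 2

Determining the block sizes for each eigenvalue:
  λ = 0: with am = 4 and gm = 2, the partition is not yet determined (e.g. several partitions of 4 into 2 parts exist). Let N = A − (0)·I. Computing rank(N^1) = 2, rank(N^2) = 0; the number of blocks of size ≥ j is rank(N^{j−1}) − rank(N^j), giving [2, 2]. So we have 2 block(s) of size 2 → block sizes [2, 2]

Assembling the blocks gives a Jordan form
J =
  [0, 1, 0, 0]
  [0, 0, 0, 0]
  [0, 0, 0, 1]
  [0, 0, 0, 0]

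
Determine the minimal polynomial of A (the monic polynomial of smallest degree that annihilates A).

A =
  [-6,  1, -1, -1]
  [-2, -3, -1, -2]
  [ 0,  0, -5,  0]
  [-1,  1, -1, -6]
x^3 + 15*x^2 + 75*x + 125

The characteristic polynomial is χ_A(x) = (x + 5)^4, so the eigenvalues are known. The minimal polynomial is
  m_A(x) = Π_λ (x − λ)^{k_λ}
where k_λ is the size of the *largest* Jordan block for λ (equivalently, the smallest k with (A − λI)^k v = 0 for every generalised eigenvector v of λ).

  λ = -5: largest Jordan block has size 3, contributing (x + 5)^3

So m_A(x) = (x + 5)^3 = x^3 + 15*x^2 + 75*x + 125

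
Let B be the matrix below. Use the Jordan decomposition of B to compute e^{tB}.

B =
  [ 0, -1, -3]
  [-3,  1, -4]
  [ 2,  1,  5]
e^{tB} =
  [t^2*exp(2*t)/2 - 2*t*exp(2*t) + exp(2*t), -t*exp(2*t), t^2*exp(2*t)/2 - 3*t*exp(2*t)]
  [t^2*exp(2*t)/2 - 3*t*exp(2*t), -t*exp(2*t) + exp(2*t), t^2*exp(2*t)/2 - 4*t*exp(2*t)]
  [-t^2*exp(2*t)/2 + 2*t*exp(2*t), t*exp(2*t), -t^2*exp(2*t)/2 + 3*t*exp(2*t) + exp(2*t)]

Strategy: write B = P · J · P⁻¹ where J is a Jordan canonical form, so e^{tB} = P · e^{tJ} · P⁻¹, and e^{tJ} can be computed block-by-block.

B has Jordan form
J =
  [2, 1, 0]
  [0, 2, 1]
  [0, 0, 2]
(up to reordering of blocks).

Per-block formulas:
  For a 3×3 Jordan block J_3(2): exp(t · J_3(2)) = e^(2t)·(I + t·N + (t^2/2)·N^2), where N is the 3×3 nilpotent shift.

After assembling e^{tJ} and conjugating by P, we get:

e^{tB} =
  [t^2*exp(2*t)/2 - 2*t*exp(2*t) + exp(2*t), -t*exp(2*t), t^2*exp(2*t)/2 - 3*t*exp(2*t)]
  [t^2*exp(2*t)/2 - 3*t*exp(2*t), -t*exp(2*t) + exp(2*t), t^2*exp(2*t)/2 - 4*t*exp(2*t)]
  [-t^2*exp(2*t)/2 + 2*t*exp(2*t), t*exp(2*t), -t^2*exp(2*t)/2 + 3*t*exp(2*t) + exp(2*t)]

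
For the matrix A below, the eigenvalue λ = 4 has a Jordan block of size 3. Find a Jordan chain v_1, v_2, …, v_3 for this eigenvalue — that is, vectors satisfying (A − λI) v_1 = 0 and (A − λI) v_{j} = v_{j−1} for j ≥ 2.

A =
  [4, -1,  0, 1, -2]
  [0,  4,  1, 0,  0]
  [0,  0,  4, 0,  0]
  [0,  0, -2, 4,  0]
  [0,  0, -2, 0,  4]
A Jordan chain for λ = 4 of length 3:
v_1 = (1, 0, 0, 0, 0)ᵀ
v_2 = (0, 1, 0, -2, -2)ᵀ
v_3 = (0, 0, 1, 0, 0)ᵀ

Let N = A − (4)·I. We want v_3 with N^3 v_3 = 0 but N^2 v_3 ≠ 0; then v_{j-1} := N · v_j for j = 3, …, 2.

Pick v_3 = (0, 0, 1, 0, 0)ᵀ.
Then v_2 = N · v_3 = (0, 1, 0, -2, -2)ᵀ.
Then v_1 = N · v_2 = (1, 0, 0, 0, 0)ᵀ.

Sanity check: (A − (4)·I) v_1 = (0, 0, 0, 0, 0)ᵀ = 0. ✓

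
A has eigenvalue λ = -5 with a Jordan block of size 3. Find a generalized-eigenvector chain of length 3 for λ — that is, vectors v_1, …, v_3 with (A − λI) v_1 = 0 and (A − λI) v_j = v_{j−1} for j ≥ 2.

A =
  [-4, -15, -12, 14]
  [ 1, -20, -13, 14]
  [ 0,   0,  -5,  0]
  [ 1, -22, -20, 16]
A Jordan chain for λ = -5 of length 3:
v_1 = (-1, -1, 0, -1)ᵀ
v_2 = (-3, -2, 0, -2)ᵀ
v_3 = (0, 1, -1, 0)ᵀ

Let N = A − (-5)·I. We want v_3 with N^3 v_3 = 0 but N^2 v_3 ≠ 0; then v_{j-1} := N · v_j for j = 3, …, 2.

Pick v_3 = (0, 1, -1, 0)ᵀ.
Then v_2 = N · v_3 = (-3, -2, 0, -2)ᵀ.
Then v_1 = N · v_2 = (-1, -1, 0, -1)ᵀ.

Sanity check: (A − (-5)·I) v_1 = (0, 0, 0, 0)ᵀ = 0. ✓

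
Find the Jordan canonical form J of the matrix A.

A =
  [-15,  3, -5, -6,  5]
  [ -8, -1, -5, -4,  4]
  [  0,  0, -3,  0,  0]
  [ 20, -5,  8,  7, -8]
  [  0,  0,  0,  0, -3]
J_3(-3) ⊕ J_2(-3)

The characteristic polynomial is
  det(x·I − A) = x^5 + 15*x^4 + 90*x^3 + 270*x^2 + 405*x + 243 = (x + 3)^5

Eigenvalues and multiplicities (the geometric multiplicity of λ is n − rank(A − λI), which equals the number of Jordan blocks for λ):
  λ = -3: algebraic multiplicity = 5, geometric multiplicity = 2

Determining the block sizes for each eigenvalue:
  λ = -3: with am = 5 and gm = 2, the partition is not yet determined (e.g. several partitions of 5 into 2 parts exist). Let N = A − (-3)·I. Computing rank(N^1) = 3, rank(N^2) = 1, rank(N^3) = 0; the number of blocks of size ≥ j is rank(N^{j−1}) − rank(N^j), giving [2, 2, 1]. So we have 1 block(s) of size 3, 1 block(s) of size 2 → block sizes [3, 2]

Assembling the blocks gives a Jordan form
J =
  [-3,  1,  0,  0,  0]
  [ 0, -3,  1,  0,  0]
  [ 0,  0, -3,  0,  0]
  [ 0,  0,  0, -3,  1]
  [ 0,  0,  0,  0, -3]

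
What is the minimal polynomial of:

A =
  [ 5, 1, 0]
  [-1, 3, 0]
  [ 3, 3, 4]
x^2 - 8*x + 16

The characteristic polynomial is χ_A(x) = (x - 4)^3, so the eigenvalues are known. The minimal polynomial is
  m_A(x) = Π_λ (x − λ)^{k_λ}
where k_λ is the size of the *largest* Jordan block for λ (equivalently, the smallest k with (A − λI)^k v = 0 for every generalised eigenvector v of λ).

  λ = 4: largest Jordan block has size 2, contributing (x − 4)^2

So m_A(x) = (x - 4)^2 = x^2 - 8*x + 16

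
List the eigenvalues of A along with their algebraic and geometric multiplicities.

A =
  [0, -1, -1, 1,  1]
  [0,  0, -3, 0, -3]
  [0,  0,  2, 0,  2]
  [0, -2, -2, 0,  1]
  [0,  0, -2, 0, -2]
λ = 0: alg = 5, geom = 2

Step 1 — factor the characteristic polynomial to read off the algebraic multiplicities:
  χ_A(x) = x^5

Step 2 — compute geometric multiplicities via the rank-nullity identity g(λ) = n − rank(A − λI):
  rank(A − (0)·I) = 3, so dim ker(A − (0)·I) = n − 3 = 2

Summary:
  λ = 0: algebraic multiplicity = 5, geometric multiplicity = 2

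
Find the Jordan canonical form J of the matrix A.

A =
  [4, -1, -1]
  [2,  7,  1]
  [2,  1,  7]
J_2(6) ⊕ J_1(6)

The characteristic polynomial is
  det(x·I − A) = x^3 - 18*x^2 + 108*x - 216 = (x - 6)^3

Eigenvalues and multiplicities (the geometric multiplicity of λ is n − rank(A − λI), which equals the number of Jordan blocks for λ):
  λ = 6: algebraic multiplicity = 3, geometric multiplicity = 2

Determining the block sizes for each eigenvalue:
  λ = 6: 2 blocks summing to 3 forces exactly one block of size 2 and the rest size 1 → block sizes [2, 1]

Assembling the blocks gives a Jordan form
J =
  [6, 1, 0]
  [0, 6, 0]
  [0, 0, 6]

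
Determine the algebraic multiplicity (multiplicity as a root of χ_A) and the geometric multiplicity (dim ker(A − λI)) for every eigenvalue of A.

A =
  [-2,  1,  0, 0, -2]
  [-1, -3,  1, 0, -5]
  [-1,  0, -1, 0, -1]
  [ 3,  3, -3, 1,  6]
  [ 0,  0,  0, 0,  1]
λ = -2: alg = 3, geom = 1; λ = 1: alg = 2, geom = 2

Step 1 — factor the characteristic polynomial to read off the algebraic multiplicities:
  χ_A(x) = (x - 1)^2*(x + 2)^3

Step 2 — compute geometric multiplicities via the rank-nullity identity g(λ) = n − rank(A − λI):
  rank(A − (-2)·I) = 4, so dim ker(A − (-2)·I) = n − 4 = 1
  rank(A − (1)·I) = 3, so dim ker(A − (1)·I) = n − 3 = 2

Summary:
  λ = -2: algebraic multiplicity = 3, geometric multiplicity = 1
  λ = 1: algebraic multiplicity = 2, geometric multiplicity = 2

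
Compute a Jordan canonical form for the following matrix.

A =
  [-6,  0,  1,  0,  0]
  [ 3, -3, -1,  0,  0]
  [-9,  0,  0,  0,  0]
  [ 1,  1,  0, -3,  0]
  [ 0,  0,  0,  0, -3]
J_2(-3) ⊕ J_2(-3) ⊕ J_1(-3)

The characteristic polynomial is
  det(x·I − A) = x^5 + 15*x^4 + 90*x^3 + 270*x^2 + 405*x + 243 = (x + 3)^5

Eigenvalues and multiplicities (the geometric multiplicity of λ is n − rank(A − λI), which equals the number of Jordan blocks for λ):
  λ = -3: algebraic multiplicity = 5, geometric multiplicity = 3

Determining the block sizes for each eigenvalue:
  λ = -3: with am = 5 and gm = 3, the partition is not yet determined (e.g. several partitions of 5 into 3 parts exist). Let N = A − (-3)·I. Computing rank(N^1) = 2, rank(N^2) = 0; the number of blocks of size ≥ j is rank(N^{j−1}) − rank(N^j), giving [3, 2]. So we have 2 block(s) of size 2, 1 block(s) of size 1 → block sizes [2, 2, 1]

Assembling the blocks gives a Jordan form
J =
  [-3,  1,  0,  0,  0]
  [ 0, -3,  0,  0,  0]
  [ 0,  0, -3,  1,  0]
  [ 0,  0,  0, -3,  0]
  [ 0,  0,  0,  0, -3]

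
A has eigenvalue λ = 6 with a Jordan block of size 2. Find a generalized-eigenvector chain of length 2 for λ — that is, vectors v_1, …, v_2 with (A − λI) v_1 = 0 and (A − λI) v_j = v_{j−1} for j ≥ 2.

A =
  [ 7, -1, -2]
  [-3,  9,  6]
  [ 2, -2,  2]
A Jordan chain for λ = 6 of length 2:
v_1 = (1, -3, 2)ᵀ
v_2 = (1, 0, 0)ᵀ

Let N = A − (6)·I. We want v_2 with N^2 v_2 = 0 but N^1 v_2 ≠ 0; then v_{j-1} := N · v_j for j = 2, …, 2.

Pick v_2 = (1, 0, 0)ᵀ.
Then v_1 = N · v_2 = (1, -3, 2)ᵀ.

Sanity check: (A − (6)·I) v_1 = (0, 0, 0)ᵀ = 0. ✓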